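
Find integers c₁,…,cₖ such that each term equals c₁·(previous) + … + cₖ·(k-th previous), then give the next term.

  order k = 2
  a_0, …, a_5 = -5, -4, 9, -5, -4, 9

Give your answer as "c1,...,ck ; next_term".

  a_2 = -1·-4 + -1·-5 = 9
  a_3 = -1·9 + -1·-4 = -5
  a_4 = -1·-5 + -1·9 = -4
  a_5 = -1·-4 + -1·-5 = 9
  a_6 = -1·9 + -1·-4 = -5

-1,-1 ; -5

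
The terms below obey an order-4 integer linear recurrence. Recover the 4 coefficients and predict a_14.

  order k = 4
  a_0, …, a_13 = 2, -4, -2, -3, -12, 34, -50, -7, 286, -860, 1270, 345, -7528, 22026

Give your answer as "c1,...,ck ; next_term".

-2,-2,4,-3 ; -31426

  a_4 = -2·-3 + -2·-2 + 4·-4 + -3·2 = -12
  a_5 = -2·-12 + -2·-3 + 4·-2 + -3·-4 = 34
  a_6 = -2·34 + -2·-12 + 4·-3 + -3·-2 = -50
  a_7 = -2·-50 + -2·34 + 4·-12 + -3·-3 = -7
  a_8 = -2·-7 + -2·-50 + 4·34 + -3·-12 = 286
  a_9 = -2·286 + -2·-7 + 4·-50 + -3·34 = -860
  a_10 = -2·-860 + -2·286 + 4·-7 + -3·-50 = 1270
  a_11 = -2·1270 + -2·-860 + 4·286 + -3·-7 = 345
  a_12 = -2·345 + -2·1270 + 4·-860 + -3·286 = -7528
  a_13 = -2·-7528 + -2·345 + 4·1270 + -3·-860 = 22026
  a_14 = -2·22026 + -2·-7528 + 4·345 + -3·1270 = -31426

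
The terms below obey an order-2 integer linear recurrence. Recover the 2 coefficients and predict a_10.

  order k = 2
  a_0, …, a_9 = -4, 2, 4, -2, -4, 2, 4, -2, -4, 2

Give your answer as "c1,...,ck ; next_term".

0,-1 ; 4

  a_2 = 0·2 + -1·-4 = 4
  a_3 = 0·4 + -1·2 = -2
  a_4 = 0·-2 + -1·4 = -4
  a_5 = 0·-4 + -1·-2 = 2
  a_6 = 0·2 + -1·-4 = 4
  a_7 = 0·4 + -1·2 = -2
  a_8 = 0·-2 + -1·4 = -4
  a_9 = 0·-4 + -1·-2 = 2
  a_10 = 0·2 + -1·-4 = 4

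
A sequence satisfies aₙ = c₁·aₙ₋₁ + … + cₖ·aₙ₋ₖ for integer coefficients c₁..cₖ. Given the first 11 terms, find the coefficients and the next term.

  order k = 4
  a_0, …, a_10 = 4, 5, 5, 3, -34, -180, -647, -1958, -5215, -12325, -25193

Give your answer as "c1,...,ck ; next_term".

4,-3,-3,-4 ; -40320

  a_4 = 4·3 + -3·5 + -3·5 + -4·4 = -34
  a_5 = 4·-34 + -3·3 + -3·5 + -4·5 = -180
  a_6 = 4·-180 + -3·-34 + -3·3 + -4·5 = -647
  a_7 = 4·-647 + -3·-180 + -3·-34 + -4·3 = -1958
  a_8 = 4·-1958 + -3·-647 + -3·-180 + -4·-34 = -5215
  a_9 = 4·-5215 + -3·-1958 + -3·-647 + -4·-180 = -12325
  a_10 = 4·-12325 + -3·-5215 + -3·-1958 + -4·-647 = -25193
  a_11 = 4·-25193 + -3·-12325 + -3·-5215 + -4·-1958 = -40320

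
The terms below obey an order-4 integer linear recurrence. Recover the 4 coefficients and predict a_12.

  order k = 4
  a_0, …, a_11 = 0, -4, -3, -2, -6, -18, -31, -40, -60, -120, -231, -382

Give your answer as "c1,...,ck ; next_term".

  a_4 = 2·-2 + -2·-3 + 2·-4 + 1·0 = -6
  a_5 = 2·-6 + -2·-2 + 2·-3 + 1·-4 = -18
  a_6 = 2·-18 + -2·-6 + 2·-2 + 1·-3 = -31
  a_7 = 2·-31 + -2·-18 + 2·-6 + 1·-2 = -40
  a_8 = 2·-40 + -2·-31 + 2·-18 + 1·-6 = -60
  a_9 = 2·-60 + -2·-40 + 2·-31 + 1·-18 = -120
  a_10 = 2·-120 + -2·-60 + 2·-40 + 1·-31 = -231
  a_11 = 2·-231 + -2·-120 + 2·-60 + 1·-40 = -382
  a_12 = 2·-382 + -2·-231 + 2·-120 + 1·-60 = -602

2,-2,2,1 ; -602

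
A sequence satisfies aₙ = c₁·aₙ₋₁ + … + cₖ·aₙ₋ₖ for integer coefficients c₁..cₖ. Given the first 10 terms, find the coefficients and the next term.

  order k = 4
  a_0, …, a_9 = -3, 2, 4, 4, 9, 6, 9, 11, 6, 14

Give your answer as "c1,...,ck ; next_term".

  a_4 = 0·4 + 1·4 + 1·2 + -1·-3 = 9
  a_5 = 0·9 + 1·4 + 1·4 + -1·2 = 6
  a_6 = 0·6 + 1·9 + 1·4 + -1·4 = 9
  a_7 = 0·9 + 1·6 + 1·9 + -1·4 = 11
  a_8 = 0·11 + 1·9 + 1·6 + -1·9 = 6
  a_9 = 0·6 + 1·11 + 1·9 + -1·6 = 14
  a_10 = 0·14 + 1·6 + 1·11 + -1·9 = 8

0,1,1,-1 ; 8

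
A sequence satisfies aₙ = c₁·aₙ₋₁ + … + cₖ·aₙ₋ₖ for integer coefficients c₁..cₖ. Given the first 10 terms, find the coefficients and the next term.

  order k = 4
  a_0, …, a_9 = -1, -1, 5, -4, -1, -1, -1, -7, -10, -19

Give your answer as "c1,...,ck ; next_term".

1,1,1,1 ; -37

  a_4 = 1·-4 + 1·5 + 1·-1 + 1·-1 = -1
  a_5 = 1·-1 + 1·-4 + 1·5 + 1·-1 = -1
  a_6 = 1·-1 + 1·-1 + 1·-4 + 1·5 = -1
  a_7 = 1·-1 + 1·-1 + 1·-1 + 1·-4 = -7
  a_8 = 1·-7 + 1·-1 + 1·-1 + 1·-1 = -10
  a_9 = 1·-10 + 1·-7 + 1·-1 + 1·-1 = -19
  a_10 = 1·-19 + 1·-10 + 1·-7 + 1·-1 = -37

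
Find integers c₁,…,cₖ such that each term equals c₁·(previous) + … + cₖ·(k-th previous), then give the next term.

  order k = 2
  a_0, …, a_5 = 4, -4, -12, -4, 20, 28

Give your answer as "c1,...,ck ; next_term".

1,-2 ; -12

  a_2 = 1·-4 + -2·4 = -12
  a_3 = 1·-12 + -2·-4 = -4
  a_4 = 1·-4 + -2·-12 = 20
  a_5 = 1·20 + -2·-4 = 28
  a_6 = 1·28 + -2·20 = -12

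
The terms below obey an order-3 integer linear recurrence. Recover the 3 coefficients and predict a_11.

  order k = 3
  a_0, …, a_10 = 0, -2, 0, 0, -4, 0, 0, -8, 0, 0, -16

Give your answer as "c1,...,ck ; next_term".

  a_3 = 0·0 + 0·-2 + 2·0 = 0
  a_4 = 0·0 + 0·0 + 2·-2 = -4
  a_5 = 0·-4 + 0·0 + 2·0 = 0
  a_6 = 0·0 + 0·-4 + 2·0 = 0
  a_7 = 0·0 + 0·0 + 2·-4 = -8
  a_8 = 0·-8 + 0·0 + 2·0 = 0
  a_9 = 0·0 + 0·-8 + 2·0 = 0
  a_10 = 0·0 + 0·0 + 2·-8 = -16
  a_11 = 0·-16 + 0·0 + 2·0 = 0

0,0,2 ; 0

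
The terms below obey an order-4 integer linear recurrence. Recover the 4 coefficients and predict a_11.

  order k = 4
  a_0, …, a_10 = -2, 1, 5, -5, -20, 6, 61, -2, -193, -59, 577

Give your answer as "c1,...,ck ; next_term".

1,-3,2,1 ; 366

  a_4 = 1·-5 + -3·5 + 2·1 + 1·-2 = -20
  a_5 = 1·-20 + -3·-5 + 2·5 + 1·1 = 6
  a_6 = 1·6 + -3·-20 + 2·-5 + 1·5 = 61
  a_7 = 1·61 + -3·6 + 2·-20 + 1·-5 = -2
  a_8 = 1·-2 + -3·61 + 2·6 + 1·-20 = -193
  a_9 = 1·-193 + -3·-2 + 2·61 + 1·6 = -59
  a_10 = 1·-59 + -3·-193 + 2·-2 + 1·61 = 577
  a_11 = 1·577 + -3·-59 + 2·-193 + 1·-2 = 366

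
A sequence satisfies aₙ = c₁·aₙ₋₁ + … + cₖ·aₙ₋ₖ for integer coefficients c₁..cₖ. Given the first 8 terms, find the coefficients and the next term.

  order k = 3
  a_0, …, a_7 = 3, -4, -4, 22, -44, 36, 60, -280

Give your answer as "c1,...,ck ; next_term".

-2,-2,2 ; 512

  a_3 = -2·-4 + -2·-4 + 2·3 = 22
  a_4 = -2·22 + -2·-4 + 2·-4 = -44
  a_5 = -2·-44 + -2·22 + 2·-4 = 36
  a_6 = -2·36 + -2·-44 + 2·22 = 60
  a_7 = -2·60 + -2·36 + 2·-44 = -280
  a_8 = -2·-280 + -2·60 + 2·36 = 512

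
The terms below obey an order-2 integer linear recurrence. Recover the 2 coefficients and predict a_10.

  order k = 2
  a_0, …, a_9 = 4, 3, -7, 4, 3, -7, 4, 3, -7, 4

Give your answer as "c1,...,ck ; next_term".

-1,-1 ; 3

  a_2 = -1·3 + -1·4 = -7
  a_3 = -1·-7 + -1·3 = 4
  a_4 = -1·4 + -1·-7 = 3
  a_5 = -1·3 + -1·4 = -7
  a_6 = -1·-7 + -1·3 = 4
  a_7 = -1·4 + -1·-7 = 3
  a_8 = -1·3 + -1·4 = -7
  a_9 = -1·-7 + -1·3 = 4
  a_10 = -1·4 + -1·-7 = 3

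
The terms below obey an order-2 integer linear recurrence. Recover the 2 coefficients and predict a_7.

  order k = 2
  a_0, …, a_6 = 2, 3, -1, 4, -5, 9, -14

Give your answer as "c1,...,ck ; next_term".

  a_2 = -1·3 + 1·2 = -1
  a_3 = -1·-1 + 1·3 = 4
  a_4 = -1·4 + 1·-1 = -5
  a_5 = -1·-5 + 1·4 = 9
  a_6 = -1·9 + 1·-5 = -14
  a_7 = -1·-14 + 1·9 = 23

-1,1 ; 23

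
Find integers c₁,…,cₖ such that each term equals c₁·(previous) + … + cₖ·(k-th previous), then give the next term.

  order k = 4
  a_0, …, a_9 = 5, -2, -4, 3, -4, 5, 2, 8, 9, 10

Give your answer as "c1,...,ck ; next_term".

  a_4 = 1·3 + 1·-4 + -1·-2 + -1·5 = -4
  a_5 = 1·-4 + 1·3 + -1·-4 + -1·-2 = 5
  a_6 = 1·5 + 1·-4 + -1·3 + -1·-4 = 2
  a_7 = 1·2 + 1·5 + -1·-4 + -1·3 = 8
  a_8 = 1·8 + 1·2 + -1·5 + -1·-4 = 9
  a_9 = 1·9 + 1·8 + -1·2 + -1·5 = 10
  a_10 = 1·10 + 1·9 + -1·8 + -1·2 = 9

1,1,-1,-1 ; 9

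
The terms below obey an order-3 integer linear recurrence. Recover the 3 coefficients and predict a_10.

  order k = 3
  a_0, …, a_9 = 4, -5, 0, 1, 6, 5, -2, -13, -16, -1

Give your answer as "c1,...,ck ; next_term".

  a_3 = 1·0 + -1·-5 + -1·4 = 1
  a_4 = 1·1 + -1·0 + -1·-5 = 6
  a_5 = 1·6 + -1·1 + -1·0 = 5
  a_6 = 1·5 + -1·6 + -1·1 = -2
  a_7 = 1·-2 + -1·5 + -1·6 = -13
  a_8 = 1·-13 + -1·-2 + -1·5 = -16
  a_9 = 1·-16 + -1·-13 + -1·-2 = -1
  a_10 = 1·-1 + -1·-16 + -1·-13 = 28

1,-1,-1 ; 28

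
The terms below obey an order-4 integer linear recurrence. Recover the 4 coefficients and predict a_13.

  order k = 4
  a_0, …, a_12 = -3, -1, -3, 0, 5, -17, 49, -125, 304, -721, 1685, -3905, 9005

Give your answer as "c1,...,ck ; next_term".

-3,-1,1,-1 ; -20704

  a_4 = -3·0 + -1·-3 + 1·-1 + -1·-3 = 5
  a_5 = -3·5 + -1·0 + 1·-3 + -1·-1 = -17
  a_6 = -3·-17 + -1·5 + 1·0 + -1·-3 = 49
  a_7 = -3·49 + -1·-17 + 1·5 + -1·0 = -125
  a_8 = -3·-125 + -1·49 + 1·-17 + -1·5 = 304
  a_9 = -3·304 + -1·-125 + 1·49 + -1·-17 = -721
  a_10 = -3·-721 + -1·304 + 1·-125 + -1·49 = 1685
  a_11 = -3·1685 + -1·-721 + 1·304 + -1·-125 = -3905
  a_12 = -3·-3905 + -1·1685 + 1·-721 + -1·304 = 9005
  a_13 = -3·9005 + -1·-3905 + 1·1685 + -1·-721 = -20704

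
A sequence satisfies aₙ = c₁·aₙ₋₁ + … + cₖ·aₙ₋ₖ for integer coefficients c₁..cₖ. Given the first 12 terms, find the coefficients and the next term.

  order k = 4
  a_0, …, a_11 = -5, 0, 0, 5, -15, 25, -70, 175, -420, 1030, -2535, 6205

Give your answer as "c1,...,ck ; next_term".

  a_4 = -1·5 + 2·0 + -3·0 + 2·-5 = -15
  a_5 = -1·-15 + 2·5 + -3·0 + 2·0 = 25
  a_6 = -1·25 + 2·-15 + -3·5 + 2·0 = -70
  a_7 = -1·-70 + 2·25 + -3·-15 + 2·5 = 175
  a_8 = -1·175 + 2·-70 + -3·25 + 2·-15 = -420
  a_9 = -1·-420 + 2·175 + -3·-70 + 2·25 = 1030
  a_10 = -1·1030 + 2·-420 + -3·175 + 2·-70 = -2535
  a_11 = -1·-2535 + 2·1030 + -3·-420 + 2·175 = 6205
  a_12 = -1·6205 + 2·-2535 + -3·1030 + 2·-420 = -15205

-1,2,-3,2 ; -15205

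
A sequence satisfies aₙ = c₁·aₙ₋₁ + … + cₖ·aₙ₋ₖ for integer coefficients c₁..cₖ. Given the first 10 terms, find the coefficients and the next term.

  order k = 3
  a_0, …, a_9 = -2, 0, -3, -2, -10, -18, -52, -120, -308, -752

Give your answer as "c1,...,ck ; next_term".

  a_3 = 2·-3 + 2·0 + -2·-2 = -2
  a_4 = 2·-2 + 2·-3 + -2·0 = -10
  a_5 = 2·-10 + 2·-2 + -2·-3 = -18
  a_6 = 2·-18 + 2·-10 + -2·-2 = -52
  a_7 = 2·-52 + 2·-18 + -2·-10 = -120
  a_8 = 2·-120 + 2·-52 + -2·-18 = -308
  a_9 = 2·-308 + 2·-120 + -2·-52 = -752
  a_10 = 2·-752 + 2·-308 + -2·-120 = -1880

2,2,-2 ; -1880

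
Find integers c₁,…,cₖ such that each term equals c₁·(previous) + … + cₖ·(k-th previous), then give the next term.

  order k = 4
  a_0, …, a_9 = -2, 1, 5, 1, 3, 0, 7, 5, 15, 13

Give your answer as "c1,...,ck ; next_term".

  a_4 = 1·1 + 1·5 + -1·1 + 1·-2 = 3
  a_5 = 1·3 + 1·1 + -1·5 + 1·1 = 0
  a_6 = 1·0 + 1·3 + -1·1 + 1·5 = 7
  a_7 = 1·7 + 1·0 + -1·3 + 1·1 = 5
  a_8 = 1·5 + 1·7 + -1·0 + 1·3 = 15
  a_9 = 1·15 + 1·5 + -1·7 + 1·0 = 13
  a_10 = 1·13 + 1·15 + -1·5 + 1·7 = 30

1,1,-1,1 ; 30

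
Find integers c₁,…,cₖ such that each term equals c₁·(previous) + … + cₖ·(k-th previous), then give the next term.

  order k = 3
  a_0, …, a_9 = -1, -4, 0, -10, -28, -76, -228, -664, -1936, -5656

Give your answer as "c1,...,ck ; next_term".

  a_3 = 2·0 + 2·-4 + 2·-1 = -10
  a_4 = 2·-10 + 2·0 + 2·-4 = -28
  a_5 = 2·-28 + 2·-10 + 2·0 = -76
  a_6 = 2·-76 + 2·-28 + 2·-10 = -228
  a_7 = 2·-228 + 2·-76 + 2·-28 = -664
  a_8 = 2·-664 + 2·-228 + 2·-76 = -1936
  a_9 = 2·-1936 + 2·-664 + 2·-228 = -5656
  a_10 = 2·-5656 + 2·-1936 + 2·-664 = -16512

2,2,2 ; -16512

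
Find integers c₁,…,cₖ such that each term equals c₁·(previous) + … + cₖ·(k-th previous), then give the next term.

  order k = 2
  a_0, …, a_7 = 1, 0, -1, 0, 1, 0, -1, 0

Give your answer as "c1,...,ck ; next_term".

  a_2 = 0·0 + -1·1 = -1
  a_3 = 0·-1 + -1·0 = 0
  a_4 = 0·0 + -1·-1 = 1
  a_5 = 0·1 + -1·0 = 0
  a_6 = 0·0 + -1·1 = -1
  a_7 = 0·-1 + -1·0 = 0
  a_8 = 0·0 + -1·-1 = 1

0,-1 ; 1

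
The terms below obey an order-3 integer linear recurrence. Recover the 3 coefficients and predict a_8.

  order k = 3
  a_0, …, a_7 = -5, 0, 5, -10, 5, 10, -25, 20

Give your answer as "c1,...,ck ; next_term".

  a_3 = -1·5 + -1·0 + 1·-5 = -10
  a_4 = -1·-10 + -1·5 + 1·0 = 5
  a_5 = -1·5 + -1·-10 + 1·5 = 10
  a_6 = -1·10 + -1·5 + 1·-10 = -25
  a_7 = -1·-25 + -1·10 + 1·5 = 20
  a_8 = -1·20 + -1·-25 + 1·10 = 15

-1,-1,1 ; 15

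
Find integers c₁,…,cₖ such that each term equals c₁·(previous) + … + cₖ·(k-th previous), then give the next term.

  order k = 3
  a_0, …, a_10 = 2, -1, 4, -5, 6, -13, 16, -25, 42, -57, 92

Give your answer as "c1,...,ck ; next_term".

  a_3 = 0·4 + 1·-1 + -2·2 = -5
  a_4 = 0·-5 + 1·4 + -2·-1 = 6
  a_5 = 0·6 + 1·-5 + -2·4 = -13
  a_6 = 0·-13 + 1·6 + -2·-5 = 16
  a_7 = 0·16 + 1·-13 + -2·6 = -25
  a_8 = 0·-25 + 1·16 + -2·-13 = 42
  a_9 = 0·42 + 1·-25 + -2·16 = -57
  a_10 = 0·-57 + 1·42 + -2·-25 = 92
  a_11 = 0·92 + 1·-57 + -2·42 = -141

0,1,-2 ; -141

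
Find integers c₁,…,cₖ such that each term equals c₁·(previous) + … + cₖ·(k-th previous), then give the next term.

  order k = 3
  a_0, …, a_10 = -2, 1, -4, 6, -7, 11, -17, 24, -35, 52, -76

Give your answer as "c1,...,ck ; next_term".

-1,0,-1 ; 111

  a_3 = -1·-4 + 0·1 + -1·-2 = 6
  a_4 = -1·6 + 0·-4 + -1·1 = -7
  a_5 = -1·-7 + 0·6 + -1·-4 = 11
  a_6 = -1·11 + 0·-7 + -1·6 = -17
  a_7 = -1·-17 + 0·11 + -1·-7 = 24
  a_8 = -1·24 + 0·-17 + -1·11 = -35
  a_9 = -1·-35 + 0·24 + -1·-17 = 52
  a_10 = -1·52 + 0·-35 + -1·24 = -76
  a_11 = -1·-76 + 0·52 + -1·-35 = 111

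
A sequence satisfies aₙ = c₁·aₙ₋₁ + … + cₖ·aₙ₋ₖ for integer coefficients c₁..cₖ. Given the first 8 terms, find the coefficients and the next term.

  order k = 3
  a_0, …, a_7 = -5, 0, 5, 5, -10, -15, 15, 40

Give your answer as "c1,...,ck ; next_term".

0,-2,-1 ; -15

  a_3 = 0·5 + -2·0 + -1·-5 = 5
  a_4 = 0·5 + -2·5 + -1·0 = -10
  a_5 = 0·-10 + -2·5 + -1·5 = -15
  a_6 = 0·-15 + -2·-10 + -1·5 = 15
  a_7 = 0·15 + -2·-15 + -1·-10 = 40
  a_8 = 0·40 + -2·15 + -1·-15 = -15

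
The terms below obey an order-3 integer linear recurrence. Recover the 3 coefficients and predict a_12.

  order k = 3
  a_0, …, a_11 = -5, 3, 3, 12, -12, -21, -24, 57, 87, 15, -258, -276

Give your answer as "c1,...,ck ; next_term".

  a_3 = 0·3 + -1·3 + -3·-5 = 12
  a_4 = 0·12 + -1·3 + -3·3 = -12
  a_5 = 0·-12 + -1·12 + -3·3 = -21
  a_6 = 0·-21 + -1·-12 + -3·12 = -24
  a_7 = 0·-24 + -1·-21 + -3·-12 = 57
  a_8 = 0·57 + -1·-24 + -3·-21 = 87
  a_9 = 0·87 + -1·57 + -3·-24 = 15
  a_10 = 0·15 + -1·87 + -3·57 = -258
  a_11 = 0·-258 + -1·15 + -3·87 = -276
  a_12 = 0·-276 + -1·-258 + -3·15 = 213

0,-1,-3 ; 213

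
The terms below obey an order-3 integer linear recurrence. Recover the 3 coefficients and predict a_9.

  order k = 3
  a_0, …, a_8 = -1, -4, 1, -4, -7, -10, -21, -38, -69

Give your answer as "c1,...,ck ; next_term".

  a_3 = 1·1 + 1·-4 + 1·-1 = -4
  a_4 = 1·-4 + 1·1 + 1·-4 = -7
  a_5 = 1·-7 + 1·-4 + 1·1 = -10
  a_6 = 1·-10 + 1·-7 + 1·-4 = -21
  a_7 = 1·-21 + 1·-10 + 1·-7 = -38
  a_8 = 1·-38 + 1·-21 + 1·-10 = -69
  a_9 = 1·-69 + 1·-38 + 1·-21 = -128

1,1,1 ; -128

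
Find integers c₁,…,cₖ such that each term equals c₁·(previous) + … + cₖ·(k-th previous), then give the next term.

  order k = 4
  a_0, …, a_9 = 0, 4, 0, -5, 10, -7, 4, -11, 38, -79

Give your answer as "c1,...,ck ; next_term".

  a_4 = -2·-5 + -1·0 + 0·4 + 2·0 = 10
  a_5 = -2·10 + -1·-5 + 0·0 + 2·4 = -7
  a_6 = -2·-7 + -1·10 + 0·-5 + 2·0 = 4
  a_7 = -2·4 + -1·-7 + 0·10 + 2·-5 = -11
  a_8 = -2·-11 + -1·4 + 0·-7 + 2·10 = 38
  a_9 = -2·38 + -1·-11 + 0·4 + 2·-7 = -79
  a_10 = -2·-79 + -1·38 + 0·-11 + 2·4 = 128

-2,-1,0,2 ; 128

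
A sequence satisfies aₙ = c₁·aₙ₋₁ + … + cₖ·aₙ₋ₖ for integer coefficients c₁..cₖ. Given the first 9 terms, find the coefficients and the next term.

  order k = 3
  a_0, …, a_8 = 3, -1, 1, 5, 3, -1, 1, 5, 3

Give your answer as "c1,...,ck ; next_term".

  a_3 = 1·1 + -1·-1 + 1·3 = 5
  a_4 = 1·5 + -1·1 + 1·-1 = 3
  a_5 = 1·3 + -1·5 + 1·1 = -1
  a_6 = 1·-1 + -1·3 + 1·5 = 1
  a_7 = 1·1 + -1·-1 + 1·3 = 5
  a_8 = 1·5 + -1·1 + 1·-1 = 3
  a_9 = 1·3 + -1·5 + 1·1 = -1

1,-1,1 ; -1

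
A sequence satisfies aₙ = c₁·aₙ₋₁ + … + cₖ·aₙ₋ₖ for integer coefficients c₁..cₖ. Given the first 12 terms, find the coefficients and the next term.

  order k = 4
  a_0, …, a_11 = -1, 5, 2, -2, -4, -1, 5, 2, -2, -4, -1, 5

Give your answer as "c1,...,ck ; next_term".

  a_4 = -1·-2 + -1·2 + -1·5 + -1·-1 = -4
  a_5 = -1·-4 + -1·-2 + -1·2 + -1·5 = -1
  a_6 = -1·-1 + -1·-4 + -1·-2 + -1·2 = 5
  a_7 = -1·5 + -1·-1 + -1·-4 + -1·-2 = 2
  a_8 = -1·2 + -1·5 + -1·-1 + -1·-4 = -2
  a_9 = -1·-2 + -1·2 + -1·5 + -1·-1 = -4
  a_10 = -1·-4 + -1·-2 + -1·2 + -1·5 = -1
  a_11 = -1·-1 + -1·-4 + -1·-2 + -1·2 = 5
  a_12 = -1·5 + -1·-1 + -1·-4 + -1·-2 = 2

-1,-1,-1,-1 ; 2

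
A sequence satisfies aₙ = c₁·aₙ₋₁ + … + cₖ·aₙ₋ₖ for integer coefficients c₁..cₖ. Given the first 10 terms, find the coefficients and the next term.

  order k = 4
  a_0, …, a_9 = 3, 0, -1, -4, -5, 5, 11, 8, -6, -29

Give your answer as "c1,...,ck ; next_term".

0,-1,-1,-2 ; -24

  a_4 = 0·-4 + -1·-1 + -1·0 + -2·3 = -5
  a_5 = 0·-5 + -1·-4 + -1·-1 + -2·0 = 5
  a_6 = 0·5 + -1·-5 + -1·-4 + -2·-1 = 11
  a_7 = 0·11 + -1·5 + -1·-5 + -2·-4 = 8
  a_8 = 0·8 + -1·11 + -1·5 + -2·-5 = -6
  a_9 = 0·-6 + -1·8 + -1·11 + -2·5 = -29
  a_10 = 0·-29 + -1·-6 + -1·8 + -2·11 = -24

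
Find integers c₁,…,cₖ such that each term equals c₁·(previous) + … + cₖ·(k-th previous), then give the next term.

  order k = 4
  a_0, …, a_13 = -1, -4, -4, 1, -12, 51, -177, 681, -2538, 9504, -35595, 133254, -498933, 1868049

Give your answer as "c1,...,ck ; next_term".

  a_4 = -3·1 + 3·-4 + 0·-4 + -3·-1 = -12
  a_5 = -3·-12 + 3·1 + 0·-4 + -3·-4 = 51
  a_6 = -3·51 + 3·-12 + 0·1 + -3·-4 = -177
  a_7 = -3·-177 + 3·51 + 0·-12 + -3·1 = 681
  a_8 = -3·681 + 3·-177 + 0·51 + -3·-12 = -2538
  a_9 = -3·-2538 + 3·681 + 0·-177 + -3·51 = 9504
  a_10 = -3·9504 + 3·-2538 + 0·681 + -3·-177 = -35595
  a_11 = -3·-35595 + 3·9504 + 0·-2538 + -3·681 = 133254
  a_12 = -3·133254 + 3·-35595 + 0·9504 + -3·-2538 = -498933
  a_13 = -3·-498933 + 3·133254 + 0·-35595 + -3·9504 = 1868049
  a_14 = -3·1868049 + 3·-498933 + 0·133254 + -3·-35595 = -6994161

-3,3,0,-3 ; -6994161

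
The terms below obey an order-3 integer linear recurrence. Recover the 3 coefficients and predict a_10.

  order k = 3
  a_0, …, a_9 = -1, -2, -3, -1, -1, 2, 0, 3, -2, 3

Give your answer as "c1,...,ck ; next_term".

  a_3 = 0·-3 + 1·-2 + -1·-1 = -1
  a_4 = 0·-1 + 1·-3 + -1·-2 = -1
  a_5 = 0·-1 + 1·-1 + -1·-3 = 2
  a_6 = 0·2 + 1·-1 + -1·-1 = 0
  a_7 = 0·0 + 1·2 + -1·-1 = 3
  a_8 = 0·3 + 1·0 + -1·2 = -2
  a_9 = 0·-2 + 1·3 + -1·0 = 3
  a_10 = 0·3 + 1·-2 + -1·3 = -5

0,1,-1 ; -5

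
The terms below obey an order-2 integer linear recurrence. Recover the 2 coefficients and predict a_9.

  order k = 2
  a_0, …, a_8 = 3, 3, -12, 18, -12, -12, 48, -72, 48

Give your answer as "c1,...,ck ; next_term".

  a_2 = -2·3 + -2·3 = -12
  a_3 = -2·-12 + -2·3 = 18
  a_4 = -2·18 + -2·-12 = -12
  a_5 = -2·-12 + -2·18 = -12
  a_6 = -2·-12 + -2·-12 = 48
  a_7 = -2·48 + -2·-12 = -72
  a_8 = -2·-72 + -2·48 = 48
  a_9 = -2·48 + -2·-72 = 48

-2,-2 ; 48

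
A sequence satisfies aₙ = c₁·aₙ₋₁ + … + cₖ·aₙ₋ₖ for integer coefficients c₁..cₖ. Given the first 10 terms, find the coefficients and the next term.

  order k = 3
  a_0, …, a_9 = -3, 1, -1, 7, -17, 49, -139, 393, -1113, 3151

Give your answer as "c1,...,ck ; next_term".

  a_3 = -2·-1 + 2·1 + -1·-3 = 7
  a_4 = -2·7 + 2·-1 + -1·1 = -17
  a_5 = -2·-17 + 2·7 + -1·-1 = 49
  a_6 = -2·49 + 2·-17 + -1·7 = -139
  a_7 = -2·-139 + 2·49 + -1·-17 = 393
  a_8 = -2·393 + 2·-139 + -1·49 = -1113
  a_9 = -2·-1113 + 2·393 + -1·-139 = 3151
  a_10 = -2·3151 + 2·-1113 + -1·393 = -8921

-2,2,-1 ; -8921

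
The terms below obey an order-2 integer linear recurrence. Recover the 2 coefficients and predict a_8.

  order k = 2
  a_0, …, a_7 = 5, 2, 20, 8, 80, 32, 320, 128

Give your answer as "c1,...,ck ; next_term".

  a_2 = 0·2 + 4·5 = 20
  a_3 = 0·20 + 4·2 = 8
  a_4 = 0·8 + 4·20 = 80
  a_5 = 0·80 + 4·8 = 32
  a_6 = 0·32 + 4·80 = 320
  a_7 = 0·320 + 4·32 = 128
  a_8 = 0·128 + 4·320 = 1280

0,4 ; 1280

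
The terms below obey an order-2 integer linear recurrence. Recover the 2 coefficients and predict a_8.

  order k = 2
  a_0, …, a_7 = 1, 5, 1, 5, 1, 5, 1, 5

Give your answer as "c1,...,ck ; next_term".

0,1 ; 1

  a_2 = 0·5 + 1·1 = 1
  a_3 = 0·1 + 1·5 = 5
  a_4 = 0·5 + 1·1 = 1
  a_5 = 0·1 + 1·5 = 5
  a_6 = 0·5 + 1·1 = 1
  a_7 = 0·1 + 1·5 = 5
  a_8 = 0·5 + 1·1 = 1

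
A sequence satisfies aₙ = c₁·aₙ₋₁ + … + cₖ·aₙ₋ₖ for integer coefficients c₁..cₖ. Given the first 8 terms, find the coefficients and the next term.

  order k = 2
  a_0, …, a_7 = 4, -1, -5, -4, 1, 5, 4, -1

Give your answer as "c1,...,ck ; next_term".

1,-1 ; -5

  a_2 = 1·-1 + -1·4 = -5
  a_3 = 1·-5 + -1·-1 = -4
  a_4 = 1·-4 + -1·-5 = 1
  a_5 = 1·1 + -1·-4 = 5
  a_6 = 1·5 + -1·1 = 4
  a_7 = 1·4 + -1·5 = -1
  a_8 = 1·-1 + -1·4 = -5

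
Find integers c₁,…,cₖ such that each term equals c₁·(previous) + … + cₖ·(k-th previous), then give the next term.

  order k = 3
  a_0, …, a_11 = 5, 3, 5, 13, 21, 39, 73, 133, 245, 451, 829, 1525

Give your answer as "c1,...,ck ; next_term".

1,1,1 ; 2805

  a_3 = 1·5 + 1·3 + 1·5 = 13
  a_4 = 1·13 + 1·5 + 1·3 = 21
  a_5 = 1·21 + 1·13 + 1·5 = 39
  a_6 = 1·39 + 1·21 + 1·13 = 73
  a_7 = 1·73 + 1·39 + 1·21 = 133
  a_8 = 1·133 + 1·73 + 1·39 = 245
  a_9 = 1·245 + 1·133 + 1·73 = 451
  a_10 = 1·451 + 1·245 + 1·133 = 829
  a_11 = 1·829 + 1·451 + 1·245 = 1525
  a_12 = 1·1525 + 1·829 + 1·451 = 2805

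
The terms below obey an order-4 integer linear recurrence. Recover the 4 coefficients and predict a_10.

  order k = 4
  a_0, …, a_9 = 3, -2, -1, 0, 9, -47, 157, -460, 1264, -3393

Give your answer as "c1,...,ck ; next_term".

  a_4 = -4·0 + -3·-1 + 3·-2 + 4·3 = 9
  a_5 = -4·9 + -3·0 + 3·-1 + 4·-2 = -47
  a_6 = -4·-47 + -3·9 + 3·0 + 4·-1 = 157
  a_7 = -4·157 + -3·-47 + 3·9 + 4·0 = -460
  a_8 = -4·-460 + -3·157 + 3·-47 + 4·9 = 1264
  a_9 = -4·1264 + -3·-460 + 3·157 + 4·-47 = -3393
  a_10 = -4·-3393 + -3·1264 + 3·-460 + 4·157 = 9028

-4,-3,3,4 ; 9028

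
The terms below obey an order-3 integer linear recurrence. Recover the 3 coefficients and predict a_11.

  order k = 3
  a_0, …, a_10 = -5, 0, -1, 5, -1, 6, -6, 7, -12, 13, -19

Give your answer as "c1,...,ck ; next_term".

  a_3 = 0·-1 + 1·0 + -1·-5 = 5
  a_4 = 0·5 + 1·-1 + -1·0 = -1
  a_5 = 0·-1 + 1·5 + -1·-1 = 6
  a_6 = 0·6 + 1·-1 + -1·5 = -6
  a_7 = 0·-6 + 1·6 + -1·-1 = 7
  a_8 = 0·7 + 1·-6 + -1·6 = -12
  a_9 = 0·-12 + 1·7 + -1·-6 = 13
  a_10 = 0·13 + 1·-12 + -1·7 = -19
  a_11 = 0·-19 + 1·13 + -1·-12 = 25

0,1,-1 ; 25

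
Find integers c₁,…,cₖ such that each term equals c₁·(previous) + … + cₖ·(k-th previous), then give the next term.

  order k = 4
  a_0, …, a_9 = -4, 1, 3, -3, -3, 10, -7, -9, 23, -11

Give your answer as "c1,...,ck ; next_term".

  a_4 = -1·-3 + -1·3 + 1·1 + 1·-4 = -3
  a_5 = -1·-3 + -1·-3 + 1·3 + 1·1 = 10
  a_6 = -1·10 + -1·-3 + 1·-3 + 1·3 = -7
  a_7 = -1·-7 + -1·10 + 1·-3 + 1·-3 = -9
  a_8 = -1·-9 + -1·-7 + 1·10 + 1·-3 = 23
  a_9 = -1·23 + -1·-9 + 1·-7 + 1·10 = -11
  a_10 = -1·-11 + -1·23 + 1·-9 + 1·-7 = -28

-1,-1,1,1 ; -28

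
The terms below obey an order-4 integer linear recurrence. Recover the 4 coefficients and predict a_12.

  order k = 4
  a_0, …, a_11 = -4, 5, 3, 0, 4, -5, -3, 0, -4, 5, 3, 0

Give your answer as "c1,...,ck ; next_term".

0,0,0,-1 ; 4

  a_4 = 0·0 + 0·3 + 0·5 + -1·-4 = 4
  a_5 = 0·4 + 0·0 + 0·3 + -1·5 = -5
  a_6 = 0·-5 + 0·4 + 0·0 + -1·3 = -3
  a_7 = 0·-3 + 0·-5 + 0·4 + -1·0 = 0
  a_8 = 0·0 + 0·-3 + 0·-5 + -1·4 = -4
  a_9 = 0·-4 + 0·0 + 0·-3 + -1·-5 = 5
  a_10 = 0·5 + 0·-4 + 0·0 + -1·-3 = 3
  a_11 = 0·3 + 0·5 + 0·-4 + -1·0 = 0
  a_12 = 0·0 + 0·3 + 0·5 + -1·-4 = 4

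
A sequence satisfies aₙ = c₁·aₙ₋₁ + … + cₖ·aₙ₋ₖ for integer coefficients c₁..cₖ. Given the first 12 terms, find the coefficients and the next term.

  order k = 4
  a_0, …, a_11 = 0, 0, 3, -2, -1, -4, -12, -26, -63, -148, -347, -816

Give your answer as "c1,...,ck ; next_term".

2,1,0,-1 ; -1916

  a_4 = 2·-2 + 1·3 + 0·0 + -1·0 = -1
  a_5 = 2·-1 + 1·-2 + 0·3 + -1·0 = -4
  a_6 = 2·-4 + 1·-1 + 0·-2 + -1·3 = -12
  a_7 = 2·-12 + 1·-4 + 0·-1 + -1·-2 = -26
  a_8 = 2·-26 + 1·-12 + 0·-4 + -1·-1 = -63
  a_9 = 2·-63 + 1·-26 + 0·-12 + -1·-4 = -148
  a_10 = 2·-148 + 1·-63 + 0·-26 + -1·-12 = -347
  a_11 = 2·-347 + 1·-148 + 0·-63 + -1·-26 = -816
  a_12 = 2·-816 + 1·-347 + 0·-148 + -1·-63 = -1916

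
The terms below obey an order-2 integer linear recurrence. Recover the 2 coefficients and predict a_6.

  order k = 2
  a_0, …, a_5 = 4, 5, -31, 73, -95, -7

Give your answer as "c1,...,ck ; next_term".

  a_2 = -3·5 + -4·4 = -31
  a_3 = -3·-31 + -4·5 = 73
  a_4 = -3·73 + -4·-31 = -95
  a_5 = -3·-95 + -4·73 = -7
  a_6 = -3·-7 + -4·-95 = 401

-3,-4 ; 401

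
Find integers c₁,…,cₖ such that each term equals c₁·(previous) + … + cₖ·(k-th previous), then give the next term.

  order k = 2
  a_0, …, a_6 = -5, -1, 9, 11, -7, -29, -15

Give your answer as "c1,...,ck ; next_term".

  a_2 = 1·-1 + -2·-5 = 9
  a_3 = 1·9 + -2·-1 = 11
  a_4 = 1·11 + -2·9 = -7
  a_5 = 1·-7 + -2·11 = -29
  a_6 = 1·-29 + -2·-7 = -15
  a_7 = 1·-15 + -2·-29 = 43

1,-2 ; 43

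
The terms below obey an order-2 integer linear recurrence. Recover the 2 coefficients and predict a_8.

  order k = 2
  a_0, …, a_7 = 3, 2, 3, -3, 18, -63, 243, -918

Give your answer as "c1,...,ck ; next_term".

-3,3 ; 3483

  a_2 = -3·2 + 3·3 = 3
  a_3 = -3·3 + 3·2 = -3
  a_4 = -3·-3 + 3·3 = 18
  a_5 = -3·18 + 3·-3 = -63
  a_6 = -3·-63 + 3·18 = 243
  a_7 = -3·243 + 3·-63 = -918
  a_8 = -3·-918 + 3·243 = 3483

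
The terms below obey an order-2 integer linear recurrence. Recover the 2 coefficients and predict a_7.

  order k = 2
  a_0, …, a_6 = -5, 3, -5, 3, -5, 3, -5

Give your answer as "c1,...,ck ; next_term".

  a_2 = 0·3 + 1·-5 = -5
  a_3 = 0·-5 + 1·3 = 3
  a_4 = 0·3 + 1·-5 = -5
  a_5 = 0·-5 + 1·3 = 3
  a_6 = 0·3 + 1·-5 = -5
  a_7 = 0·-5 + 1·3 = 3

0,1 ; 3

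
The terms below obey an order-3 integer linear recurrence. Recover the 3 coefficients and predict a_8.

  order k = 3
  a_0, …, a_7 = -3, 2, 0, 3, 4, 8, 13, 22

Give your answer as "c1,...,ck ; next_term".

2,0,-1 ; 36

  a_3 = 2·0 + 0·2 + -1·-3 = 3
  a_4 = 2·3 + 0·0 + -1·2 = 4
  a_5 = 2·4 + 0·3 + -1·0 = 8
  a_6 = 2·8 + 0·4 + -1·3 = 13
  a_7 = 2·13 + 0·8 + -1·4 = 22
  a_8 = 2·22 + 0·13 + -1·8 = 36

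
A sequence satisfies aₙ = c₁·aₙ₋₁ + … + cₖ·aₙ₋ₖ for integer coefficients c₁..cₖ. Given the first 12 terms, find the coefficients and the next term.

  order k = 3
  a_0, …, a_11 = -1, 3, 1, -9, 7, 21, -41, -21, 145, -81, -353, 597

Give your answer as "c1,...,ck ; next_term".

0,-2,3 ; 463

  a_3 = 0·1 + -2·3 + 3·-1 = -9
  a_4 = 0·-9 + -2·1 + 3·3 = 7
  a_5 = 0·7 + -2·-9 + 3·1 = 21
  a_6 = 0·21 + -2·7 + 3·-9 = -41
  a_7 = 0·-41 + -2·21 + 3·7 = -21
  a_8 = 0·-21 + -2·-41 + 3·21 = 145
  a_9 = 0·145 + -2·-21 + 3·-41 = -81
  a_10 = 0·-81 + -2·145 + 3·-21 = -353
  a_11 = 0·-353 + -2·-81 + 3·145 = 597
  a_12 = 0·597 + -2·-353 + 3·-81 = 463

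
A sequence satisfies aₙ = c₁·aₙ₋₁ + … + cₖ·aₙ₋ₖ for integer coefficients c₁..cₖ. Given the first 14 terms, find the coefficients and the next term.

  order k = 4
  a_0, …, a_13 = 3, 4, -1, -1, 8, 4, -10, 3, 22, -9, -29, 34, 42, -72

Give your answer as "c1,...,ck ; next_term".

  a_4 = 0·-1 + -1·-1 + 1·4 + 1·3 = 8
  a_5 = 0·8 + -1·-1 + 1·-1 + 1·4 = 4
  a_6 = 0·4 + -1·8 + 1·-1 + 1·-1 = -10
  a_7 = 0·-10 + -1·4 + 1·8 + 1·-1 = 3
  a_8 = 0·3 + -1·-10 + 1·4 + 1·8 = 22
  a_9 = 0·22 + -1·3 + 1·-10 + 1·4 = -9
  a_10 = 0·-9 + -1·22 + 1·3 + 1·-10 = -29
  a_11 = 0·-29 + -1·-9 + 1·22 + 1·3 = 34
  a_12 = 0·34 + -1·-29 + 1·-9 + 1·22 = 42
  a_13 = 0·42 + -1·34 + 1·-29 + 1·-9 = -72
  a_14 = 0·-72 + -1·42 + 1·34 + 1·-29 = -37

0,-1,1,1 ; -37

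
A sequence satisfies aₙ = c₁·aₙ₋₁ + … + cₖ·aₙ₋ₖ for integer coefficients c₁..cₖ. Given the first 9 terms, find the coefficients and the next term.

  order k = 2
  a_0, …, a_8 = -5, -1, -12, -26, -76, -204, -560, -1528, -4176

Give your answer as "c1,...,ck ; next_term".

2,2 ; -11408

  a_2 = 2·-1 + 2·-5 = -12
  a_3 = 2·-12 + 2·-1 = -26
  a_4 = 2·-26 + 2·-12 = -76
  a_5 = 2·-76 + 2·-26 = -204
  a_6 = 2·-204 + 2·-76 = -560
  a_7 = 2·-560 + 2·-204 = -1528
  a_8 = 2·-1528 + 2·-560 = -4176
  a_9 = 2·-4176 + 2·-1528 = -11408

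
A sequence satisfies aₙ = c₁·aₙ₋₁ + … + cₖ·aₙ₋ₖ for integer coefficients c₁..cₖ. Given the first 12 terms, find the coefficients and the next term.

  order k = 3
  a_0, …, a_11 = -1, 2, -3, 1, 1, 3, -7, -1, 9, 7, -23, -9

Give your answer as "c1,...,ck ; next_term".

-1,-2,-2 ; 41

  a_3 = -1·-3 + -2·2 + -2·-1 = 1
  a_4 = -1·1 + -2·-3 + -2·2 = 1
  a_5 = -1·1 + -2·1 + -2·-3 = 3
  a_6 = -1·3 + -2·1 + -2·1 = -7
  a_7 = -1·-7 + -2·3 + -2·1 = -1
  a_8 = -1·-1 + -2·-7 + -2·3 = 9
  a_9 = -1·9 + -2·-1 + -2·-7 = 7
  a_10 = -1·7 + -2·9 + -2·-1 = -23
  a_11 = -1·-23 + -2·7 + -2·9 = -9
  a_12 = -1·-9 + -2·-23 + -2·7 = 41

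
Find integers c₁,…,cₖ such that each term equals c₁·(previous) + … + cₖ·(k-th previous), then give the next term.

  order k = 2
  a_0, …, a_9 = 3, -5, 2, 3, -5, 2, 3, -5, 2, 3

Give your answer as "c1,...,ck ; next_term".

  a_2 = -1·-5 + -1·3 = 2
  a_3 = -1·2 + -1·-5 = 3
  a_4 = -1·3 + -1·2 = -5
  a_5 = -1·-5 + -1·3 = 2
  a_6 = -1·2 + -1·-5 = 3
  a_7 = -1·3 + -1·2 = -5
  a_8 = -1·-5 + -1·3 = 2
  a_9 = -1·2 + -1·-5 = 3
  a_10 = -1·3 + -1·2 = -5

-1,-1 ; -5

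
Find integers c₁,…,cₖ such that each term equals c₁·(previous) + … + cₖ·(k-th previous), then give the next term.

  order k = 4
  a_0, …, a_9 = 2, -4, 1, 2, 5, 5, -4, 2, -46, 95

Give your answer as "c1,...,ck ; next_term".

  a_4 = -2·2 + 3·1 + -3·-4 + -3·2 = 5
  a_5 = -2·5 + 3·2 + -3·1 + -3·-4 = 5
  a_6 = -2·5 + 3·5 + -3·2 + -3·1 = -4
  a_7 = -2·-4 + 3·5 + -3·5 + -3·2 = 2
  a_8 = -2·2 + 3·-4 + -3·5 + -3·5 = -46
  a_9 = -2·-46 + 3·2 + -3·-4 + -3·5 = 95
  a_10 = -2·95 + 3·-46 + -3·2 + -3·-4 = -322

-2,3,-3,-3 ; -322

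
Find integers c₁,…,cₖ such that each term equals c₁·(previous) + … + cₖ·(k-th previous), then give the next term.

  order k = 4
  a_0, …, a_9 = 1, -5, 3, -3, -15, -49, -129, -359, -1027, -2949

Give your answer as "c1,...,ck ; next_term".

3,-1,1,2 ; -8437

  a_4 = 3·-3 + -1·3 + 1·-5 + 2·1 = -15
  a_5 = 3·-15 + -1·-3 + 1·3 + 2·-5 = -49
  a_6 = 3·-49 + -1·-15 + 1·-3 + 2·3 = -129
  a_7 = 3·-129 + -1·-49 + 1·-15 + 2·-3 = -359
  a_8 = 3·-359 + -1·-129 + 1·-49 + 2·-15 = -1027
  a_9 = 3·-1027 + -1·-359 + 1·-129 + 2·-49 = -2949
  a_10 = 3·-2949 + -1·-1027 + 1·-359 + 2·-129 = -8437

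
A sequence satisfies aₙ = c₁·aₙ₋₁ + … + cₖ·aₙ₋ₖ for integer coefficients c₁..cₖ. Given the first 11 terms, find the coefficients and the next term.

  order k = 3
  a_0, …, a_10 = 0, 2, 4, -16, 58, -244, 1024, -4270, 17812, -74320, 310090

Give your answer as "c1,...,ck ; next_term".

-4,0,-3 ; -1293796

  a_3 = -4·4 + 0·2 + -3·0 = -16
  a_4 = -4·-16 + 0·4 + -3·2 = 58
  a_5 = -4·58 + 0·-16 + -3·4 = -244
  a_6 = -4·-244 + 0·58 + -3·-16 = 1024
  a_7 = -4·1024 + 0·-244 + -3·58 = -4270
  a_8 = -4·-4270 + 0·1024 + -3·-244 = 17812
  a_9 = -4·17812 + 0·-4270 + -3·1024 = -74320
  a_10 = -4·-74320 + 0·17812 + -3·-4270 = 310090
  a_11 = -4·310090 + 0·-74320 + -3·17812 = -1293796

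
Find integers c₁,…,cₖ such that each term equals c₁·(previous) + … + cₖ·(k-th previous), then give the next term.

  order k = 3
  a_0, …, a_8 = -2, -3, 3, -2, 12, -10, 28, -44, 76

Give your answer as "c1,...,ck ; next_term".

  a_3 = 0·3 + 2·-3 + -2·-2 = -2
  a_4 = 0·-2 + 2·3 + -2·-3 = 12
  a_5 = 0·12 + 2·-2 + -2·3 = -10
  a_6 = 0·-10 + 2·12 + -2·-2 = 28
  a_7 = 0·28 + 2·-10 + -2·12 = -44
  a_8 = 0·-44 + 2·28 + -2·-10 = 76
  a_9 = 0·76 + 2·-44 + -2·28 = -144

0,2,-2 ; -144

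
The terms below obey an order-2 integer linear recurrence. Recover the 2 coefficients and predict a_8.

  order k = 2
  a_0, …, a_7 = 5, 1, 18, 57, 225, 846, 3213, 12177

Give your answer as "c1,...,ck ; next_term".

3,3 ; 46170

  a_2 = 3·1 + 3·5 = 18
  a_3 = 3·18 + 3·1 = 57
  a_4 = 3·57 + 3·18 = 225
  a_5 = 3·225 + 3·57 = 846
  a_6 = 3·846 + 3·225 = 3213
  a_7 = 3·3213 + 3·846 = 12177
  a_8 = 3·12177 + 3·3213 = 46170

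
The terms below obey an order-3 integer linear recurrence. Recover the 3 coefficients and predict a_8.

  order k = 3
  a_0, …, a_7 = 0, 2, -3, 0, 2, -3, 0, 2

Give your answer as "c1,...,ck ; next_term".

  a_3 = 0·-3 + 0·2 + 1·0 = 0
  a_4 = 0·0 + 0·-3 + 1·2 = 2
  a_5 = 0·2 + 0·0 + 1·-3 = -3
  a_6 = 0·-3 + 0·2 + 1·0 = 0
  a_7 = 0·0 + 0·-3 + 1·2 = 2
  a_8 = 0·2 + 0·0 + 1·-3 = -3

0,0,1 ; -3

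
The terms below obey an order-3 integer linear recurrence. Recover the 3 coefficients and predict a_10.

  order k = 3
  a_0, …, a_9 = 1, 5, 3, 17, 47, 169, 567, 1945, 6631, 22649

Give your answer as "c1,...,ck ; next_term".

  a_3 = 3·3 + 2·5 + -2·1 = 17
  a_4 = 3·17 + 2·3 + -2·5 = 47
  a_5 = 3·47 + 2·17 + -2·3 = 169
  a_6 = 3·169 + 2·47 + -2·17 = 567
  a_7 = 3·567 + 2·169 + -2·47 = 1945
  a_8 = 3·1945 + 2·567 + -2·169 = 6631
  a_9 = 3·6631 + 2·1945 + -2·567 = 22649
  a_10 = 3·22649 + 2·6631 + -2·1945 = 77319

3,2,-2 ; 77319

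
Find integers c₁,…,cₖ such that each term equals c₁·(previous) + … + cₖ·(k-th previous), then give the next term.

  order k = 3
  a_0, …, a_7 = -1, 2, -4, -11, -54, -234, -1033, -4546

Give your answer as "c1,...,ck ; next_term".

4,2,-1 ; -20016

  a_3 = 4·-4 + 2·2 + -1·-1 = -11
  a_4 = 4·-11 + 2·-4 + -1·2 = -54
  a_5 = 4·-54 + 2·-11 + -1·-4 = -234
  a_6 = 4·-234 + 2·-54 + -1·-11 = -1033
  a_7 = 4·-1033 + 2·-234 + -1·-54 = -4546
  a_8 = 4·-4546 + 2·-1033 + -1·-234 = -20016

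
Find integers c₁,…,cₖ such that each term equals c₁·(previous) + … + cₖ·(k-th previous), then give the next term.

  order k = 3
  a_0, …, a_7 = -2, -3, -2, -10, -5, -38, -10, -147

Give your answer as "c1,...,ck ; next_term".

  a_3 = 0·-2 + 4·-3 + -1·-2 = -10
  a_4 = 0·-10 + 4·-2 + -1·-3 = -5
  a_5 = 0·-5 + 4·-10 + -1·-2 = -38
  a_6 = 0·-38 + 4·-5 + -1·-10 = -10
  a_7 = 0·-10 + 4·-38 + -1·-5 = -147
  a_8 = 0·-147 + 4·-10 + -1·-38 = -2

0,4,-1 ; -2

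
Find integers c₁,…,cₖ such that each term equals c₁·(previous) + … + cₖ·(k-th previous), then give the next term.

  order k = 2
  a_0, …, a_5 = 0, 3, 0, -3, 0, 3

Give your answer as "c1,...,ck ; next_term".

0,-1 ; 0

  a_2 = 0·3 + -1·0 = 0
  a_3 = 0·0 + -1·3 = -3
  a_4 = 0·-3 + -1·0 = 0
  a_5 = 0·0 + -1·-3 = 3
  a_6 = 0·3 + -1·0 = 0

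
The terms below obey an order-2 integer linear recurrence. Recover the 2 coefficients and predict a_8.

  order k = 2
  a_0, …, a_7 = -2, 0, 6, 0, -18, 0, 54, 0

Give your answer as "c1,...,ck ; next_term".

0,-3 ; -162

  a_2 = 0·0 + -3·-2 = 6
  a_3 = 0·6 + -3·0 = 0
  a_4 = 0·0 + -3·6 = -18
  a_5 = 0·-18 + -3·0 = 0
  a_6 = 0·0 + -3·-18 = 54
  a_7 = 0·54 + -3·0 = 0
  a_8 = 0·0 + -3·54 = -162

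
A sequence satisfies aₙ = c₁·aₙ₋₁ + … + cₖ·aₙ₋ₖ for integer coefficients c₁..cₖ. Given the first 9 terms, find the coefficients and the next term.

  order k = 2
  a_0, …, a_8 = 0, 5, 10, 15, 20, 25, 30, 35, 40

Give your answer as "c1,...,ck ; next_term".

  a_2 = 2·5 + -1·0 = 10
  a_3 = 2·10 + -1·5 = 15
  a_4 = 2·15 + -1·10 = 20
  a_5 = 2·20 + -1·15 = 25
  a_6 = 2·25 + -1·20 = 30
  a_7 = 2·30 + -1·25 = 35
  a_8 = 2·35 + -1·30 = 40
  a_9 = 2·40 + -1·35 = 45

2,-1 ; 45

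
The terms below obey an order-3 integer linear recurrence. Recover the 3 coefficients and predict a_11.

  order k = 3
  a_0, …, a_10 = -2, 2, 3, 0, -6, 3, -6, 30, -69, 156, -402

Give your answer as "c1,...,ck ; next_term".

-2,0,-3 ; 1011

  a_3 = -2·3 + 0·2 + -3·-2 = 0
  a_4 = -2·0 + 0·3 + -3·2 = -6
  a_5 = -2·-6 + 0·0 + -3·3 = 3
  a_6 = -2·3 + 0·-6 + -3·0 = -6
  a_7 = -2·-6 + 0·3 + -3·-6 = 30
  a_8 = -2·30 + 0·-6 + -3·3 = -69
  a_9 = -2·-69 + 0·30 + -3·-6 = 156
  a_10 = -2·156 + 0·-69 + -3·30 = -402
  a_11 = -2·-402 + 0·156 + -3·-69 = 1011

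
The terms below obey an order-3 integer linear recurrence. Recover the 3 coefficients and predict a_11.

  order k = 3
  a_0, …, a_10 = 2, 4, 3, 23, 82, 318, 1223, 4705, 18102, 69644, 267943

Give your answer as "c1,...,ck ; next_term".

3,3,1 ; 1030863

  a_3 = 3·3 + 3·4 + 1·2 = 23
  a_4 = 3·23 + 3·3 + 1·4 = 82
  a_5 = 3·82 + 3·23 + 1·3 = 318
  a_6 = 3·318 + 3·82 + 1·23 = 1223
  a_7 = 3·1223 + 3·318 + 1·82 = 4705
  a_8 = 3·4705 + 3·1223 + 1·318 = 18102
  a_9 = 3·18102 + 3·4705 + 1·1223 = 69644
  a_10 = 3·69644 + 3·18102 + 1·4705 = 267943
  a_11 = 3·267943 + 3·69644 + 1·18102 = 1030863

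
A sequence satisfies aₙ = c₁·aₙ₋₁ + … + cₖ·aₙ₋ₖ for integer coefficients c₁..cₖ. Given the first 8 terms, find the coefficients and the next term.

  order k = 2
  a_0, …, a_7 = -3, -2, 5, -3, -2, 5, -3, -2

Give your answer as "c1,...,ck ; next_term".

  a_2 = -1·-2 + -1·-3 = 5
  a_3 = -1·5 + -1·-2 = -3
  a_4 = -1·-3 + -1·5 = -2
  a_5 = -1·-2 + -1·-3 = 5
  a_6 = -1·5 + -1·-2 = -3
  a_7 = -1·-3 + -1·5 = -2
  a_8 = -1·-2 + -1·-3 = 5

-1,-1 ; 5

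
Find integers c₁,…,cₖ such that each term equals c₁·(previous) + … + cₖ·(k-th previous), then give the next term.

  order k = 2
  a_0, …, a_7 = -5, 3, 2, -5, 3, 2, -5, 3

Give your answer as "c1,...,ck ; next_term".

-1,-1 ; 2

  a_2 = -1·3 + -1·-5 = 2
  a_3 = -1·2 + -1·3 = -5
  a_4 = -1·-5 + -1·2 = 3
  a_5 = -1·3 + -1·-5 = 2
  a_6 = -1·2 + -1·3 = -5
  a_7 = -1·-5 + -1·2 = 3
  a_8 = -1·3 + -1·-5 = 2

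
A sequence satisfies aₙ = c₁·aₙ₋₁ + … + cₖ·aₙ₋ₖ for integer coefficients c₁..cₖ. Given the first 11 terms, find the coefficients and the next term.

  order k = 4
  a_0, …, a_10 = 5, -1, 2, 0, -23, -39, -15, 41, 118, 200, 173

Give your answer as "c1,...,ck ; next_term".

  a_4 = 2·0 + -3·2 + 2·-1 + -3·5 = -23
  a_5 = 2·-23 + -3·0 + 2·2 + -3·-1 = -39
  a_6 = 2·-39 + -3·-23 + 2·0 + -3·2 = -15
  a_7 = 2·-15 + -3·-39 + 2·-23 + -3·0 = 41
  a_8 = 2·41 + -3·-15 + 2·-39 + -3·-23 = 118
  a_9 = 2·118 + -3·41 + 2·-15 + -3·-39 = 200
  a_10 = 2·200 + -3·118 + 2·41 + -3·-15 = 173
  a_11 = 2·173 + -3·200 + 2·118 + -3·41 = -141

2,-3,2,-3 ; -141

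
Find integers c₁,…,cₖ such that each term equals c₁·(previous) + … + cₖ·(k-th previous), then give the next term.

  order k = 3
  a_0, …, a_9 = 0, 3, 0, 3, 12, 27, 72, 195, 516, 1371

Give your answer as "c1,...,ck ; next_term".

  a_3 = 2·0 + 1·3 + 2·0 = 3
  a_4 = 2·3 + 1·0 + 2·3 = 12
  a_5 = 2·12 + 1·3 + 2·0 = 27
  a_6 = 2·27 + 1·12 + 2·3 = 72
  a_7 = 2·72 + 1·27 + 2·12 = 195
  a_8 = 2·195 + 1·72 + 2·27 = 516
  a_9 = 2·516 + 1·195 + 2·72 = 1371
  a_10 = 2·1371 + 1·516 + 2·195 = 3648

2,1,2 ; 3648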